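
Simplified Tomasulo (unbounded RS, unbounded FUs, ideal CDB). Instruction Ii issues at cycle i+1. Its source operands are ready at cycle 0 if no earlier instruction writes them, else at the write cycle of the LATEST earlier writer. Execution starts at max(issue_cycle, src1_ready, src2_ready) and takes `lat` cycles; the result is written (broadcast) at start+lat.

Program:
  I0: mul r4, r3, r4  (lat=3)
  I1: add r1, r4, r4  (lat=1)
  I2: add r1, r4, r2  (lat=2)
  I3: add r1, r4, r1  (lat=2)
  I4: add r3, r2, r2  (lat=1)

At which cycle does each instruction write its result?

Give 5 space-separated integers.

I0 mul r4: issue@1 deps=(None,None) exec_start@1 write@4
I1 add r1: issue@2 deps=(0,0) exec_start@4 write@5
I2 add r1: issue@3 deps=(0,None) exec_start@4 write@6
I3 add r1: issue@4 deps=(0,2) exec_start@6 write@8
I4 add r3: issue@5 deps=(None,None) exec_start@5 write@6

Answer: 4 5 6 8 6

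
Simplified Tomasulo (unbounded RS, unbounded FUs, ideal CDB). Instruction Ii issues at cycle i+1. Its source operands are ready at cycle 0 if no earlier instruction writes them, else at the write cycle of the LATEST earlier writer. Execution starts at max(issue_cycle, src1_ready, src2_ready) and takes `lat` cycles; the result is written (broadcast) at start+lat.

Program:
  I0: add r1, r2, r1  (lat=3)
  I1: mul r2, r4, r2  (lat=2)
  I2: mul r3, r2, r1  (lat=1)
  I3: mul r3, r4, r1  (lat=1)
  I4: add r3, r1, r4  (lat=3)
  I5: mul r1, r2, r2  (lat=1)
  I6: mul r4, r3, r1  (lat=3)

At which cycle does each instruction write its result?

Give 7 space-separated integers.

I0 add r1: issue@1 deps=(None,None) exec_start@1 write@4
I1 mul r2: issue@2 deps=(None,None) exec_start@2 write@4
I2 mul r3: issue@3 deps=(1,0) exec_start@4 write@5
I3 mul r3: issue@4 deps=(None,0) exec_start@4 write@5
I4 add r3: issue@5 deps=(0,None) exec_start@5 write@8
I5 mul r1: issue@6 deps=(1,1) exec_start@6 write@7
I6 mul r4: issue@7 deps=(4,5) exec_start@8 write@11

Answer: 4 4 5 5 8 7 11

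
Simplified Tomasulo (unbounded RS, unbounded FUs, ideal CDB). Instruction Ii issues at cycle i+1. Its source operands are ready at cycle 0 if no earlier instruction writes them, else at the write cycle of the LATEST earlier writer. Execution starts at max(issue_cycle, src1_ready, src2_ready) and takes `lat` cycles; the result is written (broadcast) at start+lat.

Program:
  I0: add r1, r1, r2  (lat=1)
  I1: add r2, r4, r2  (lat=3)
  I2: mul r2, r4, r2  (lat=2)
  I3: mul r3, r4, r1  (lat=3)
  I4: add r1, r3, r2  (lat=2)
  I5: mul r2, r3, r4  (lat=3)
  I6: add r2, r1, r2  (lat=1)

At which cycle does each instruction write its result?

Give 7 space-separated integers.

Answer: 2 5 7 7 9 10 11

Derivation:
I0 add r1: issue@1 deps=(None,None) exec_start@1 write@2
I1 add r2: issue@2 deps=(None,None) exec_start@2 write@5
I2 mul r2: issue@3 deps=(None,1) exec_start@5 write@7
I3 mul r3: issue@4 deps=(None,0) exec_start@4 write@7
I4 add r1: issue@5 deps=(3,2) exec_start@7 write@9
I5 mul r2: issue@6 deps=(3,None) exec_start@7 write@10
I6 add r2: issue@7 deps=(4,5) exec_start@10 write@11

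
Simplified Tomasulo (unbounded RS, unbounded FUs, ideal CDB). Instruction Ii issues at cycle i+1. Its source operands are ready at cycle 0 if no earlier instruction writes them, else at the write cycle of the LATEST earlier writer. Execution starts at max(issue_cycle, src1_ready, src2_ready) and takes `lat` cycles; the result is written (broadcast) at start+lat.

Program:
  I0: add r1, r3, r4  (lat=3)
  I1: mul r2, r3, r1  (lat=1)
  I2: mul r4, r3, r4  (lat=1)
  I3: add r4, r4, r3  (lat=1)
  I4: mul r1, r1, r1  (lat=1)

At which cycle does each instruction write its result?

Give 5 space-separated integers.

I0 add r1: issue@1 deps=(None,None) exec_start@1 write@4
I1 mul r2: issue@2 deps=(None,0) exec_start@4 write@5
I2 mul r4: issue@3 deps=(None,None) exec_start@3 write@4
I3 add r4: issue@4 deps=(2,None) exec_start@4 write@5
I4 mul r1: issue@5 deps=(0,0) exec_start@5 write@6

Answer: 4 5 4 5 6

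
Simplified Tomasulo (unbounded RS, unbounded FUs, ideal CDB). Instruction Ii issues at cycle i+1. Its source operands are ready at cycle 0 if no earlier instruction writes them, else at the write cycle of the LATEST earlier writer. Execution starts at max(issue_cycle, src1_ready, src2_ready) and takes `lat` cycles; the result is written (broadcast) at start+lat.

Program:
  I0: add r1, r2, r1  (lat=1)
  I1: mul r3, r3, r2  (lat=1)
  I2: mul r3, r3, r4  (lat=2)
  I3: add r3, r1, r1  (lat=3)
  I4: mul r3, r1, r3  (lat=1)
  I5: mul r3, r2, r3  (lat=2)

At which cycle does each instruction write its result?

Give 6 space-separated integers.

I0 add r1: issue@1 deps=(None,None) exec_start@1 write@2
I1 mul r3: issue@2 deps=(None,None) exec_start@2 write@3
I2 mul r3: issue@3 deps=(1,None) exec_start@3 write@5
I3 add r3: issue@4 deps=(0,0) exec_start@4 write@7
I4 mul r3: issue@5 deps=(0,3) exec_start@7 write@8
I5 mul r3: issue@6 deps=(None,4) exec_start@8 write@10

Answer: 2 3 5 7 8 10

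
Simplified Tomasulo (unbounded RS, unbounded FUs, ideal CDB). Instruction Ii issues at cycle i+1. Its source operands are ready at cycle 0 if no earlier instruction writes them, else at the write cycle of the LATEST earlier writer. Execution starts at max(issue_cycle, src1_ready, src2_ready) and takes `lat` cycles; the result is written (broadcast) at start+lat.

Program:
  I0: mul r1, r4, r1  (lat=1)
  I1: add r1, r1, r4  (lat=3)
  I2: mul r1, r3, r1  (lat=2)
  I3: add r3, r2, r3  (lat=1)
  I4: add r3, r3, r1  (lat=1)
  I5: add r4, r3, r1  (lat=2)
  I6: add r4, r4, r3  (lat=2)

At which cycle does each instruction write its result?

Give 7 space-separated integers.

I0 mul r1: issue@1 deps=(None,None) exec_start@1 write@2
I1 add r1: issue@2 deps=(0,None) exec_start@2 write@5
I2 mul r1: issue@3 deps=(None,1) exec_start@5 write@7
I3 add r3: issue@4 deps=(None,None) exec_start@4 write@5
I4 add r3: issue@5 deps=(3,2) exec_start@7 write@8
I5 add r4: issue@6 deps=(4,2) exec_start@8 write@10
I6 add r4: issue@7 deps=(5,4) exec_start@10 write@12

Answer: 2 5 7 5 8 10 12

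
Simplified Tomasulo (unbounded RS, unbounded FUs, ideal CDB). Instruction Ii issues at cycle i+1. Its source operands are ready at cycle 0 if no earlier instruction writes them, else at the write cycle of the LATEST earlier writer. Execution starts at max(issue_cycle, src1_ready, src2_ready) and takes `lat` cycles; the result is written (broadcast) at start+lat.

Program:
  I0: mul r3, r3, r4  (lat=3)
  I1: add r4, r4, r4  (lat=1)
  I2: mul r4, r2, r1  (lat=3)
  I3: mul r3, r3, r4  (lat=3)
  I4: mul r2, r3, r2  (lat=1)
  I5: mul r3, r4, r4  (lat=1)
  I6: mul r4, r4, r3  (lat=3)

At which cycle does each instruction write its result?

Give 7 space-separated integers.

Answer: 4 3 6 9 10 7 10

Derivation:
I0 mul r3: issue@1 deps=(None,None) exec_start@1 write@4
I1 add r4: issue@2 deps=(None,None) exec_start@2 write@3
I2 mul r4: issue@3 deps=(None,None) exec_start@3 write@6
I3 mul r3: issue@4 deps=(0,2) exec_start@6 write@9
I4 mul r2: issue@5 deps=(3,None) exec_start@9 write@10
I5 mul r3: issue@6 deps=(2,2) exec_start@6 write@7
I6 mul r4: issue@7 deps=(2,5) exec_start@7 write@10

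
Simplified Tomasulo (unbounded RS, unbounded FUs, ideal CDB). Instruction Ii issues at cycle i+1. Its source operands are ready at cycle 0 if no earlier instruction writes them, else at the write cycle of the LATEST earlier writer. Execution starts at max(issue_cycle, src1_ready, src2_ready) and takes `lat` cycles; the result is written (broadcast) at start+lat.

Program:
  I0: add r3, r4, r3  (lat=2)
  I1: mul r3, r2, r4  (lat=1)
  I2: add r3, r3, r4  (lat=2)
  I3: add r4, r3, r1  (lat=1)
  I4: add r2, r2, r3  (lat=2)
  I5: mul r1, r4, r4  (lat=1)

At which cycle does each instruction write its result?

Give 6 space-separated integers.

I0 add r3: issue@1 deps=(None,None) exec_start@1 write@3
I1 mul r3: issue@2 deps=(None,None) exec_start@2 write@3
I2 add r3: issue@3 deps=(1,None) exec_start@3 write@5
I3 add r4: issue@4 deps=(2,None) exec_start@5 write@6
I4 add r2: issue@5 deps=(None,2) exec_start@5 write@7
I5 mul r1: issue@6 deps=(3,3) exec_start@6 write@7

Answer: 3 3 5 6 7 7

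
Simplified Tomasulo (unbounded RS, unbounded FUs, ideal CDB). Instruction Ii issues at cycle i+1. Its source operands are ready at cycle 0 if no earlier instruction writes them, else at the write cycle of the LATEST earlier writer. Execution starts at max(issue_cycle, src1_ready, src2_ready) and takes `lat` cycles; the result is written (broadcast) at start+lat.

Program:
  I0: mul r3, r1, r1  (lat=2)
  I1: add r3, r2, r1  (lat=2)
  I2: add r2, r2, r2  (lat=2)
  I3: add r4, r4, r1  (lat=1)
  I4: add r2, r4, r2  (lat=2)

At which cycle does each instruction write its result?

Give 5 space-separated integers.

I0 mul r3: issue@1 deps=(None,None) exec_start@1 write@3
I1 add r3: issue@2 deps=(None,None) exec_start@2 write@4
I2 add r2: issue@3 deps=(None,None) exec_start@3 write@5
I3 add r4: issue@4 deps=(None,None) exec_start@4 write@5
I4 add r2: issue@5 deps=(3,2) exec_start@5 write@7

Answer: 3 4 5 5 7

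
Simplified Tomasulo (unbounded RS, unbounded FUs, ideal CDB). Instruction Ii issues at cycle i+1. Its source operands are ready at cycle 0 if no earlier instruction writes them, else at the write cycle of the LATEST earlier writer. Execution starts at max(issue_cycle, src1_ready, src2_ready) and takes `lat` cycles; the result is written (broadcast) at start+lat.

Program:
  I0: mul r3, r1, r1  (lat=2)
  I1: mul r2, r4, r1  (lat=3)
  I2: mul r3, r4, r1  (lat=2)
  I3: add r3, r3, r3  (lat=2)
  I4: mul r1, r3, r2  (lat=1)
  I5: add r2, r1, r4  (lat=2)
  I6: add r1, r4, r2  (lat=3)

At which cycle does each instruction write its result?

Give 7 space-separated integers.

Answer: 3 5 5 7 8 10 13

Derivation:
I0 mul r3: issue@1 deps=(None,None) exec_start@1 write@3
I1 mul r2: issue@2 deps=(None,None) exec_start@2 write@5
I2 mul r3: issue@3 deps=(None,None) exec_start@3 write@5
I3 add r3: issue@4 deps=(2,2) exec_start@5 write@7
I4 mul r1: issue@5 deps=(3,1) exec_start@7 write@8
I5 add r2: issue@6 deps=(4,None) exec_start@8 write@10
I6 add r1: issue@7 deps=(None,5) exec_start@10 write@13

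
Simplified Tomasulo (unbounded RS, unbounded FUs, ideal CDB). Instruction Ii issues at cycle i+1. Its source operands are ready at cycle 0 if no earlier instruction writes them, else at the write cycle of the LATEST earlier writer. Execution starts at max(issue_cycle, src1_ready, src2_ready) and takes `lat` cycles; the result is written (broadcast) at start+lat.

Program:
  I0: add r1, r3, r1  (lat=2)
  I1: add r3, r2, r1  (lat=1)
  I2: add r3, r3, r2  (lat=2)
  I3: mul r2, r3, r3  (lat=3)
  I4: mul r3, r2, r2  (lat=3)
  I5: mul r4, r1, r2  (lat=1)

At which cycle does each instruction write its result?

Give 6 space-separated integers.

Answer: 3 4 6 9 12 10

Derivation:
I0 add r1: issue@1 deps=(None,None) exec_start@1 write@3
I1 add r3: issue@2 deps=(None,0) exec_start@3 write@4
I2 add r3: issue@3 deps=(1,None) exec_start@4 write@6
I3 mul r2: issue@4 deps=(2,2) exec_start@6 write@9
I4 mul r3: issue@5 deps=(3,3) exec_start@9 write@12
I5 mul r4: issue@6 deps=(0,3) exec_start@9 write@10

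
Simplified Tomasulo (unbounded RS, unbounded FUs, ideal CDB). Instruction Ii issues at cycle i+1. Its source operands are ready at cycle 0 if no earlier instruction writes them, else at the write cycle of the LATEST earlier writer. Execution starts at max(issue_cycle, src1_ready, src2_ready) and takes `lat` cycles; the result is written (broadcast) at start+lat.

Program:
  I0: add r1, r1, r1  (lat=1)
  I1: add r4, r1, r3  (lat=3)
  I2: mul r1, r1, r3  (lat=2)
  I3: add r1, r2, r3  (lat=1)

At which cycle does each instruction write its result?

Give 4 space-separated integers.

Answer: 2 5 5 5

Derivation:
I0 add r1: issue@1 deps=(None,None) exec_start@1 write@2
I1 add r4: issue@2 deps=(0,None) exec_start@2 write@5
I2 mul r1: issue@3 deps=(0,None) exec_start@3 write@5
I3 add r1: issue@4 deps=(None,None) exec_start@4 write@5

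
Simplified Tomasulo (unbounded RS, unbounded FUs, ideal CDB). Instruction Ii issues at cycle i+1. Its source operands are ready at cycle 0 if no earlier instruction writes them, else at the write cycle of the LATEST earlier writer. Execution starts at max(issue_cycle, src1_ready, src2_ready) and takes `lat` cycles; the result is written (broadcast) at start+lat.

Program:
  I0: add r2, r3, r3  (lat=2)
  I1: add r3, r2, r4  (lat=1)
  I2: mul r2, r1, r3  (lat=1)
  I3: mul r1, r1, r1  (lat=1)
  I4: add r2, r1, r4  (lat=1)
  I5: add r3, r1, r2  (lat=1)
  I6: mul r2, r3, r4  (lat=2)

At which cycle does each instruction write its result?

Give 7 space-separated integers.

I0 add r2: issue@1 deps=(None,None) exec_start@1 write@3
I1 add r3: issue@2 deps=(0,None) exec_start@3 write@4
I2 mul r2: issue@3 deps=(None,1) exec_start@4 write@5
I3 mul r1: issue@4 deps=(None,None) exec_start@4 write@5
I4 add r2: issue@5 deps=(3,None) exec_start@5 write@6
I5 add r3: issue@6 deps=(3,4) exec_start@6 write@7
I6 mul r2: issue@7 deps=(5,None) exec_start@7 write@9

Answer: 3 4 5 5 6 7 9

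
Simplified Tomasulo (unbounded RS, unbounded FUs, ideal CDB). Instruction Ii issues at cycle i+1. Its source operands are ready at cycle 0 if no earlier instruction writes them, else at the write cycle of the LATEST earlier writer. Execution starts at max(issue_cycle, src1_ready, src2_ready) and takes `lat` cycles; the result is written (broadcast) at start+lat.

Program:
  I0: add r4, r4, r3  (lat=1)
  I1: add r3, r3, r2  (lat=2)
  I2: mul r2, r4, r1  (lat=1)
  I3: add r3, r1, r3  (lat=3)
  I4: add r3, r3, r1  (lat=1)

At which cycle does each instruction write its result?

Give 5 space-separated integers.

I0 add r4: issue@1 deps=(None,None) exec_start@1 write@2
I1 add r3: issue@2 deps=(None,None) exec_start@2 write@4
I2 mul r2: issue@3 deps=(0,None) exec_start@3 write@4
I3 add r3: issue@4 deps=(None,1) exec_start@4 write@7
I4 add r3: issue@5 deps=(3,None) exec_start@7 write@8

Answer: 2 4 4 7 8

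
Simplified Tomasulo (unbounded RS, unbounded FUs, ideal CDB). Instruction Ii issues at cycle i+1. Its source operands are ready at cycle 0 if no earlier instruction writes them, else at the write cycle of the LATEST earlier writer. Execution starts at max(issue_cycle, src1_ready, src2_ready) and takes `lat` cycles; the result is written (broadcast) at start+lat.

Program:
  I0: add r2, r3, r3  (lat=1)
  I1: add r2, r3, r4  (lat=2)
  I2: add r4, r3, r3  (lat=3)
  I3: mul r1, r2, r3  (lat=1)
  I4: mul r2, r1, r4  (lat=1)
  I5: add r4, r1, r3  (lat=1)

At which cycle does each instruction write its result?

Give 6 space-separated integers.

I0 add r2: issue@1 deps=(None,None) exec_start@1 write@2
I1 add r2: issue@2 deps=(None,None) exec_start@2 write@4
I2 add r4: issue@3 deps=(None,None) exec_start@3 write@6
I3 mul r1: issue@4 deps=(1,None) exec_start@4 write@5
I4 mul r2: issue@5 deps=(3,2) exec_start@6 write@7
I5 add r4: issue@6 deps=(3,None) exec_start@6 write@7

Answer: 2 4 6 5 7 7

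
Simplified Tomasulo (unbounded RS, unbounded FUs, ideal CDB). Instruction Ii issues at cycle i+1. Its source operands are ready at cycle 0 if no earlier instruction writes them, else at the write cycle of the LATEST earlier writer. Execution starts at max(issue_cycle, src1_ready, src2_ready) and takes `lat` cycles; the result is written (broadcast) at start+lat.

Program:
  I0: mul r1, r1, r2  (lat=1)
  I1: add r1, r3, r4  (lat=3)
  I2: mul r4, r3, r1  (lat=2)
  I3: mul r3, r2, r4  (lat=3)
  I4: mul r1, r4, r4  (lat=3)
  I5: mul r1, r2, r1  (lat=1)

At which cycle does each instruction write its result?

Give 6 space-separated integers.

I0 mul r1: issue@1 deps=(None,None) exec_start@1 write@2
I1 add r1: issue@2 deps=(None,None) exec_start@2 write@5
I2 mul r4: issue@3 deps=(None,1) exec_start@5 write@7
I3 mul r3: issue@4 deps=(None,2) exec_start@7 write@10
I4 mul r1: issue@5 deps=(2,2) exec_start@7 write@10
I5 mul r1: issue@6 deps=(None,4) exec_start@10 write@11

Answer: 2 5 7 10 10 11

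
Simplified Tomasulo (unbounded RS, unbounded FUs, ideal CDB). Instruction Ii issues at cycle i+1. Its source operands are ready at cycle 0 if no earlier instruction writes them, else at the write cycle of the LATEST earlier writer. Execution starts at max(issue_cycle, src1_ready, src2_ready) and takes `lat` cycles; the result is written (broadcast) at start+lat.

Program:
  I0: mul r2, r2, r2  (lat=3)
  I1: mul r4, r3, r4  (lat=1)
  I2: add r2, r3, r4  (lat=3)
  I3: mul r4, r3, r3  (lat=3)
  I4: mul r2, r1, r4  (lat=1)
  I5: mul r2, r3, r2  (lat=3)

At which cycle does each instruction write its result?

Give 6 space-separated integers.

Answer: 4 3 6 7 8 11

Derivation:
I0 mul r2: issue@1 deps=(None,None) exec_start@1 write@4
I1 mul r4: issue@2 deps=(None,None) exec_start@2 write@3
I2 add r2: issue@3 deps=(None,1) exec_start@3 write@6
I3 mul r4: issue@4 deps=(None,None) exec_start@4 write@7
I4 mul r2: issue@5 deps=(None,3) exec_start@7 write@8
I5 mul r2: issue@6 deps=(None,4) exec_start@8 write@11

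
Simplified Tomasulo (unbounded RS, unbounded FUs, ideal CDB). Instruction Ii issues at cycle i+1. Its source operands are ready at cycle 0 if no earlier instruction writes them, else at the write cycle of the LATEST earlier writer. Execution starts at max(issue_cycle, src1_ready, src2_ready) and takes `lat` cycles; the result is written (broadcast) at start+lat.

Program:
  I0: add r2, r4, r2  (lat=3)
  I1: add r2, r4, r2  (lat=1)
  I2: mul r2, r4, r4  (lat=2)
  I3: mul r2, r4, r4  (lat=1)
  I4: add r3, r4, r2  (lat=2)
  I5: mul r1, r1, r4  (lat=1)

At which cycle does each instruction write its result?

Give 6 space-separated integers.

Answer: 4 5 5 5 7 7

Derivation:
I0 add r2: issue@1 deps=(None,None) exec_start@1 write@4
I1 add r2: issue@2 deps=(None,0) exec_start@4 write@5
I2 mul r2: issue@3 deps=(None,None) exec_start@3 write@5
I3 mul r2: issue@4 deps=(None,None) exec_start@4 write@5
I4 add r3: issue@5 deps=(None,3) exec_start@5 write@7
I5 mul r1: issue@6 deps=(None,None) exec_start@6 write@7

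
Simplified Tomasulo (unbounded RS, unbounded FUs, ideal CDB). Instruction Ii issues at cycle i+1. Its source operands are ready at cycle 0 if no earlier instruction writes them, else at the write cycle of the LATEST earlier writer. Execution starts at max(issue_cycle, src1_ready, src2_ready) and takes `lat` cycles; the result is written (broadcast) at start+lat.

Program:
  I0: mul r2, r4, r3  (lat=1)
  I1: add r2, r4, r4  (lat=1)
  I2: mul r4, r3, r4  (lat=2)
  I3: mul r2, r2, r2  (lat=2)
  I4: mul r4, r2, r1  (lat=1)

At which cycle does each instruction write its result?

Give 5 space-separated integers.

Answer: 2 3 5 6 7

Derivation:
I0 mul r2: issue@1 deps=(None,None) exec_start@1 write@2
I1 add r2: issue@2 deps=(None,None) exec_start@2 write@3
I2 mul r4: issue@3 deps=(None,None) exec_start@3 write@5
I3 mul r2: issue@4 deps=(1,1) exec_start@4 write@6
I4 mul r4: issue@5 deps=(3,None) exec_start@6 write@7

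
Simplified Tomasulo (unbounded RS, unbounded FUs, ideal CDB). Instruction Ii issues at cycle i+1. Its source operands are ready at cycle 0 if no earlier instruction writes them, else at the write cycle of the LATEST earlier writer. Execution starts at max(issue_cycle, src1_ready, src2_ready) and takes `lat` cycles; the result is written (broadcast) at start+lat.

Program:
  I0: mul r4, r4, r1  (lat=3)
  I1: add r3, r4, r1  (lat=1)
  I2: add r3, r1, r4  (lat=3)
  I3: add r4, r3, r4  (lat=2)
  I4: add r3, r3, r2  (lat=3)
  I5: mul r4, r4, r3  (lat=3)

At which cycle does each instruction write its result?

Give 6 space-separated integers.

Answer: 4 5 7 9 10 13

Derivation:
I0 mul r4: issue@1 deps=(None,None) exec_start@1 write@4
I1 add r3: issue@2 deps=(0,None) exec_start@4 write@5
I2 add r3: issue@3 deps=(None,0) exec_start@4 write@7
I3 add r4: issue@4 deps=(2,0) exec_start@7 write@9
I4 add r3: issue@5 deps=(2,None) exec_start@7 write@10
I5 mul r4: issue@6 deps=(3,4) exec_start@10 write@13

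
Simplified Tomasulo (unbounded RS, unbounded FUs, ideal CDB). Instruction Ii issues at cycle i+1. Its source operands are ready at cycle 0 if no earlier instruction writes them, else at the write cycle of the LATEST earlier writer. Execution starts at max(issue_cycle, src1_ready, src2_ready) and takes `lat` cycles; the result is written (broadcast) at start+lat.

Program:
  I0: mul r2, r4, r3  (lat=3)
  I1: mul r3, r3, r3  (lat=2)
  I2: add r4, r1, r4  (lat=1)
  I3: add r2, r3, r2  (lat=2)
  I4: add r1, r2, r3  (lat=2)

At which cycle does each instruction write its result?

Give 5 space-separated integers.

I0 mul r2: issue@1 deps=(None,None) exec_start@1 write@4
I1 mul r3: issue@2 deps=(None,None) exec_start@2 write@4
I2 add r4: issue@3 deps=(None,None) exec_start@3 write@4
I3 add r2: issue@4 deps=(1,0) exec_start@4 write@6
I4 add r1: issue@5 deps=(3,1) exec_start@6 write@8

Answer: 4 4 4 6 8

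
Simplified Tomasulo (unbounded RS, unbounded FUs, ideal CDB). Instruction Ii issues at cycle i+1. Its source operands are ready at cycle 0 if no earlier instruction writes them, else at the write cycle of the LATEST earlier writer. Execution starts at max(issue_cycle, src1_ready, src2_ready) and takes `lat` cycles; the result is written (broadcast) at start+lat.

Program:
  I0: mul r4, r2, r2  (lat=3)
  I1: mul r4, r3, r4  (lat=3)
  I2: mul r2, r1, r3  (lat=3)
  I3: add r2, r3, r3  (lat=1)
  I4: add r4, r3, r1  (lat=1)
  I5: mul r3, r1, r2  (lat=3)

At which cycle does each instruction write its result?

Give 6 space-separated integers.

I0 mul r4: issue@1 deps=(None,None) exec_start@1 write@4
I1 mul r4: issue@2 deps=(None,0) exec_start@4 write@7
I2 mul r2: issue@3 deps=(None,None) exec_start@3 write@6
I3 add r2: issue@4 deps=(None,None) exec_start@4 write@5
I4 add r4: issue@5 deps=(None,None) exec_start@5 write@6
I5 mul r3: issue@6 deps=(None,3) exec_start@6 write@9

Answer: 4 7 6 5 6 9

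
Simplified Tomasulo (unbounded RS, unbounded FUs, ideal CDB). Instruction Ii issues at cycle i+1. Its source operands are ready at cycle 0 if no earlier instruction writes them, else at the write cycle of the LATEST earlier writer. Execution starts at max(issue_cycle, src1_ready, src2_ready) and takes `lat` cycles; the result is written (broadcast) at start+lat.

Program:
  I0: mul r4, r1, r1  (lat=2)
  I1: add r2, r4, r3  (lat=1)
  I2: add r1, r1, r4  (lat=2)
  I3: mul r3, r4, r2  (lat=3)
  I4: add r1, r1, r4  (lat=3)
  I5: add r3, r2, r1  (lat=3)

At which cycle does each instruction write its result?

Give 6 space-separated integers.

I0 mul r4: issue@1 deps=(None,None) exec_start@1 write@3
I1 add r2: issue@2 deps=(0,None) exec_start@3 write@4
I2 add r1: issue@3 deps=(None,0) exec_start@3 write@5
I3 mul r3: issue@4 deps=(0,1) exec_start@4 write@7
I4 add r1: issue@5 deps=(2,0) exec_start@5 write@8
I5 add r3: issue@6 deps=(1,4) exec_start@8 write@11

Answer: 3 4 5 7 8 11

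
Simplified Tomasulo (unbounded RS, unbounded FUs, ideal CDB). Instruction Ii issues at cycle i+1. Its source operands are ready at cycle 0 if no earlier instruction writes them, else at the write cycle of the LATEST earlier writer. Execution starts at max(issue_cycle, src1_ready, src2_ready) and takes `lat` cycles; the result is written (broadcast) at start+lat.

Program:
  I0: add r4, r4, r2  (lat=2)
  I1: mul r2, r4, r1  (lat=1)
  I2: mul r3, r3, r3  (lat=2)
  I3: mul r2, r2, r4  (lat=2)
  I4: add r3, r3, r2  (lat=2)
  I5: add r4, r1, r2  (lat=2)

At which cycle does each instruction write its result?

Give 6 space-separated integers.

I0 add r4: issue@1 deps=(None,None) exec_start@1 write@3
I1 mul r2: issue@2 deps=(0,None) exec_start@3 write@4
I2 mul r3: issue@3 deps=(None,None) exec_start@3 write@5
I3 mul r2: issue@4 deps=(1,0) exec_start@4 write@6
I4 add r3: issue@5 deps=(2,3) exec_start@6 write@8
I5 add r4: issue@6 deps=(None,3) exec_start@6 write@8

Answer: 3 4 5 6 8 8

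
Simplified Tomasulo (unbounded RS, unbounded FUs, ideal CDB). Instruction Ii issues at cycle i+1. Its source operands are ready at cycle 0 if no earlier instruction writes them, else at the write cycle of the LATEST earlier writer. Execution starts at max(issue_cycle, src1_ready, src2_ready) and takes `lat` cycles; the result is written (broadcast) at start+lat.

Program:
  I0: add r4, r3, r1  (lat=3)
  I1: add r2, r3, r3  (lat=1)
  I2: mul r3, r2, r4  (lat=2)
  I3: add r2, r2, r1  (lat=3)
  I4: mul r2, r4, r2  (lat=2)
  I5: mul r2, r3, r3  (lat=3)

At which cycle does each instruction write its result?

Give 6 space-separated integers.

Answer: 4 3 6 7 9 9

Derivation:
I0 add r4: issue@1 deps=(None,None) exec_start@1 write@4
I1 add r2: issue@2 deps=(None,None) exec_start@2 write@3
I2 mul r3: issue@3 deps=(1,0) exec_start@4 write@6
I3 add r2: issue@4 deps=(1,None) exec_start@4 write@7
I4 mul r2: issue@5 deps=(0,3) exec_start@7 write@9
I5 mul r2: issue@6 deps=(2,2) exec_start@6 write@9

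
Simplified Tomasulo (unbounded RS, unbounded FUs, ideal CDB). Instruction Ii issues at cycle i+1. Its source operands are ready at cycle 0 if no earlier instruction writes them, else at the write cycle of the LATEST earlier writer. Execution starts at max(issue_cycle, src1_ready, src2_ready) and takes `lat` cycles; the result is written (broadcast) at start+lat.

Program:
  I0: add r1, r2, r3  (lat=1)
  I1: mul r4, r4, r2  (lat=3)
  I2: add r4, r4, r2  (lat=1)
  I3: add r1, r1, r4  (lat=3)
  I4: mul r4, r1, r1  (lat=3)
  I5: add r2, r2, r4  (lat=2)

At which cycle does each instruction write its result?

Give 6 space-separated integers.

I0 add r1: issue@1 deps=(None,None) exec_start@1 write@2
I1 mul r4: issue@2 deps=(None,None) exec_start@2 write@5
I2 add r4: issue@3 deps=(1,None) exec_start@5 write@6
I3 add r1: issue@4 deps=(0,2) exec_start@6 write@9
I4 mul r4: issue@5 deps=(3,3) exec_start@9 write@12
I5 add r2: issue@6 deps=(None,4) exec_start@12 write@14

Answer: 2 5 6 9 12 14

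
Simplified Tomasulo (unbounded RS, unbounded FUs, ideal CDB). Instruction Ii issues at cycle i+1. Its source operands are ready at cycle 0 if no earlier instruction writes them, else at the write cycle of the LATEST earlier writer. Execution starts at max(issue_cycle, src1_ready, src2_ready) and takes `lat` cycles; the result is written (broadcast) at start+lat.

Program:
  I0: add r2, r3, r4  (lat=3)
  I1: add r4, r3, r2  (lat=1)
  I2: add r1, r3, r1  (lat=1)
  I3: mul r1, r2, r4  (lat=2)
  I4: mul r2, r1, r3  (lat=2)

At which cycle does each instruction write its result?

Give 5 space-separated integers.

I0 add r2: issue@1 deps=(None,None) exec_start@1 write@4
I1 add r4: issue@2 deps=(None,0) exec_start@4 write@5
I2 add r1: issue@3 deps=(None,None) exec_start@3 write@4
I3 mul r1: issue@4 deps=(0,1) exec_start@5 write@7
I4 mul r2: issue@5 deps=(3,None) exec_start@7 write@9

Answer: 4 5 4 7 9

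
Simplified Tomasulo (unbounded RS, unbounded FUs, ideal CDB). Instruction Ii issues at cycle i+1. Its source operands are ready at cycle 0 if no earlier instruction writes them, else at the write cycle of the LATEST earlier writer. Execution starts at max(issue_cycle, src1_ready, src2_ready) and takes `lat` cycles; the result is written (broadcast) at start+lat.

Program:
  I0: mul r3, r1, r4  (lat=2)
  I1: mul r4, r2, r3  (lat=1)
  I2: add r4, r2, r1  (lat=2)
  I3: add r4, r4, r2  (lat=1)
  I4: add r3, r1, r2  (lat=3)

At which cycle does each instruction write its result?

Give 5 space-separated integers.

Answer: 3 4 5 6 8

Derivation:
I0 mul r3: issue@1 deps=(None,None) exec_start@1 write@3
I1 mul r4: issue@2 deps=(None,0) exec_start@3 write@4
I2 add r4: issue@3 deps=(None,None) exec_start@3 write@5
I3 add r4: issue@4 deps=(2,None) exec_start@5 write@6
I4 add r3: issue@5 deps=(None,None) exec_start@5 write@8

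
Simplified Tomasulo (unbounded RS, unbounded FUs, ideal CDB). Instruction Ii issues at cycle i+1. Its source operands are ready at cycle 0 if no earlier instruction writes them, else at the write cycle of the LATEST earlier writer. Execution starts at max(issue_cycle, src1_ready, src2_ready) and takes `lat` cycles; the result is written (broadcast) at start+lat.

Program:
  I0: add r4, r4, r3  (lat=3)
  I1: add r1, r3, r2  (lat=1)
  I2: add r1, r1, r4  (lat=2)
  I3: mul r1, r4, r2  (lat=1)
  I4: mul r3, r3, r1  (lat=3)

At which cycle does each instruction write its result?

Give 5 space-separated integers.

I0 add r4: issue@1 deps=(None,None) exec_start@1 write@4
I1 add r1: issue@2 deps=(None,None) exec_start@2 write@3
I2 add r1: issue@3 deps=(1,0) exec_start@4 write@6
I3 mul r1: issue@4 deps=(0,None) exec_start@4 write@5
I4 mul r3: issue@5 deps=(None,3) exec_start@5 write@8

Answer: 4 3 6 5 8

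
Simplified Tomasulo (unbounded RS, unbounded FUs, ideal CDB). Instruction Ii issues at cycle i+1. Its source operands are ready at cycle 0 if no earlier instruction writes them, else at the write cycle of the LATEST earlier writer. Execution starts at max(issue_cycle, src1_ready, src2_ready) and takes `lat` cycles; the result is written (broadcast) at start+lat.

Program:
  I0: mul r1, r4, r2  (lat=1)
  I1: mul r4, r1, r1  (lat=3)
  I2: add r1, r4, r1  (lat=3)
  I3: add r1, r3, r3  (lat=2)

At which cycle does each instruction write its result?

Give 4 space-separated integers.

I0 mul r1: issue@1 deps=(None,None) exec_start@1 write@2
I1 mul r4: issue@2 deps=(0,0) exec_start@2 write@5
I2 add r1: issue@3 deps=(1,0) exec_start@5 write@8
I3 add r1: issue@4 deps=(None,None) exec_start@4 write@6

Answer: 2 5 8 6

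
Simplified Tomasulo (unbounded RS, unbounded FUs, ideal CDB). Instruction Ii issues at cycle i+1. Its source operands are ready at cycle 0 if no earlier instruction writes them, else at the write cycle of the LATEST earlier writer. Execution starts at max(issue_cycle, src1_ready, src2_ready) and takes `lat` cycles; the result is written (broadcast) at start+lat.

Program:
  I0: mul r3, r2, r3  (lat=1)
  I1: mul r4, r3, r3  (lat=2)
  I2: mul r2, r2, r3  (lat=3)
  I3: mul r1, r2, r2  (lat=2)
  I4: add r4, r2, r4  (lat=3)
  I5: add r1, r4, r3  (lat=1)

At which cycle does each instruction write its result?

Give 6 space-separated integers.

I0 mul r3: issue@1 deps=(None,None) exec_start@1 write@2
I1 mul r4: issue@2 deps=(0,0) exec_start@2 write@4
I2 mul r2: issue@3 deps=(None,0) exec_start@3 write@6
I3 mul r1: issue@4 deps=(2,2) exec_start@6 write@8
I4 add r4: issue@5 deps=(2,1) exec_start@6 write@9
I5 add r1: issue@6 deps=(4,0) exec_start@9 write@10

Answer: 2 4 6 8 9 10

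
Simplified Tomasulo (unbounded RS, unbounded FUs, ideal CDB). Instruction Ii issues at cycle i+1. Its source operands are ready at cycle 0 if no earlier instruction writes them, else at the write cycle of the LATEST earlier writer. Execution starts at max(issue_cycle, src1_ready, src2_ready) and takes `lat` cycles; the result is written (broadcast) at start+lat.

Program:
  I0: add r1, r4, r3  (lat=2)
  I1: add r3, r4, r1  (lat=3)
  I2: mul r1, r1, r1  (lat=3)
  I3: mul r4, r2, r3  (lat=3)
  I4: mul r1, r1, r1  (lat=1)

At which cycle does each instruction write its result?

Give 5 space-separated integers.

Answer: 3 6 6 9 7

Derivation:
I0 add r1: issue@1 deps=(None,None) exec_start@1 write@3
I1 add r3: issue@2 deps=(None,0) exec_start@3 write@6
I2 mul r1: issue@3 deps=(0,0) exec_start@3 write@6
I3 mul r4: issue@4 deps=(None,1) exec_start@6 write@9
I4 mul r1: issue@5 deps=(2,2) exec_start@6 write@7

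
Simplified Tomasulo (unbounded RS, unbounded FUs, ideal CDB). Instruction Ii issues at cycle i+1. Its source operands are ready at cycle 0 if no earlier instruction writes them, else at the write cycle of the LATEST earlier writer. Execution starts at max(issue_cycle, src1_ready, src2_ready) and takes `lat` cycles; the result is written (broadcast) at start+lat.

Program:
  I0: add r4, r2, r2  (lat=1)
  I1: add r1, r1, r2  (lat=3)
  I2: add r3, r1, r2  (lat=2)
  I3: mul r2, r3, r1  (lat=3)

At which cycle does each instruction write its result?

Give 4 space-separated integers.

Answer: 2 5 7 10

Derivation:
I0 add r4: issue@1 deps=(None,None) exec_start@1 write@2
I1 add r1: issue@2 deps=(None,None) exec_start@2 write@5
I2 add r3: issue@3 deps=(1,None) exec_start@5 write@7
I3 mul r2: issue@4 deps=(2,1) exec_start@7 write@10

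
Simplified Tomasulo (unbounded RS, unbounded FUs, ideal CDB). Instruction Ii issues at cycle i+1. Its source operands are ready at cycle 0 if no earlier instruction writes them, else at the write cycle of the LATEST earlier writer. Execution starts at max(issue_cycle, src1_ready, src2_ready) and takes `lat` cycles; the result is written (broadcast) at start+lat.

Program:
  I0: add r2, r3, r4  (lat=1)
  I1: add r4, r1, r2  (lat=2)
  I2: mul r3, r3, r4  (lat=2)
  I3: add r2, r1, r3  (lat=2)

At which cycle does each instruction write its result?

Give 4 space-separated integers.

Answer: 2 4 6 8

Derivation:
I0 add r2: issue@1 deps=(None,None) exec_start@1 write@2
I1 add r4: issue@2 deps=(None,0) exec_start@2 write@4
I2 mul r3: issue@3 deps=(None,1) exec_start@4 write@6
I3 add r2: issue@4 deps=(None,2) exec_start@6 write@8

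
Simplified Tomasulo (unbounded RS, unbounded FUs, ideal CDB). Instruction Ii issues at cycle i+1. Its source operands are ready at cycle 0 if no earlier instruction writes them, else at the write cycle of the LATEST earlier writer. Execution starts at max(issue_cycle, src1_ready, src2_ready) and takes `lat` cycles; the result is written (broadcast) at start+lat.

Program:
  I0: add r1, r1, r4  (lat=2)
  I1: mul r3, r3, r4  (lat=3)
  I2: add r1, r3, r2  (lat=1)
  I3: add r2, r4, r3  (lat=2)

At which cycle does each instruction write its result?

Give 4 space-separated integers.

I0 add r1: issue@1 deps=(None,None) exec_start@1 write@3
I1 mul r3: issue@2 deps=(None,None) exec_start@2 write@5
I2 add r1: issue@3 deps=(1,None) exec_start@5 write@6
I3 add r2: issue@4 deps=(None,1) exec_start@5 write@7

Answer: 3 5 6 7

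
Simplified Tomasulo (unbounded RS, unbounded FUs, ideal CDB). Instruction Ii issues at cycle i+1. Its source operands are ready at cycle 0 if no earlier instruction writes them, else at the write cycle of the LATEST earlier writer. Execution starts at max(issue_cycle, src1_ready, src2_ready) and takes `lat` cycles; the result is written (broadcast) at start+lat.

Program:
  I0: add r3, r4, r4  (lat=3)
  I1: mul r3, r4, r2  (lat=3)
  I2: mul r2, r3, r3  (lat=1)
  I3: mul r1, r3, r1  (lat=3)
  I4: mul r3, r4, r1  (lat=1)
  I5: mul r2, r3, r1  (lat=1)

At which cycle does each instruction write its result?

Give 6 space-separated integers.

I0 add r3: issue@1 deps=(None,None) exec_start@1 write@4
I1 mul r3: issue@2 deps=(None,None) exec_start@2 write@5
I2 mul r2: issue@3 deps=(1,1) exec_start@5 write@6
I3 mul r1: issue@4 deps=(1,None) exec_start@5 write@8
I4 mul r3: issue@5 deps=(None,3) exec_start@8 write@9
I5 mul r2: issue@6 deps=(4,3) exec_start@9 write@10

Answer: 4 5 6 8 9 10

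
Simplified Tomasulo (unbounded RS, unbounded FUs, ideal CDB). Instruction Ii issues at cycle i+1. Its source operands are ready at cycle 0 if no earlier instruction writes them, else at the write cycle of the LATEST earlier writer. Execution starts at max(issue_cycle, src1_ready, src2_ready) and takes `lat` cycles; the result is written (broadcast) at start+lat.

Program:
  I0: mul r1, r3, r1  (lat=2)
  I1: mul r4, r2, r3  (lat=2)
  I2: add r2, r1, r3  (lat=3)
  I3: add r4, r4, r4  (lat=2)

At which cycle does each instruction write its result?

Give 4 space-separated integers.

I0 mul r1: issue@1 deps=(None,None) exec_start@1 write@3
I1 mul r4: issue@2 deps=(None,None) exec_start@2 write@4
I2 add r2: issue@3 deps=(0,None) exec_start@3 write@6
I3 add r4: issue@4 deps=(1,1) exec_start@4 write@6

Answer: 3 4 6 6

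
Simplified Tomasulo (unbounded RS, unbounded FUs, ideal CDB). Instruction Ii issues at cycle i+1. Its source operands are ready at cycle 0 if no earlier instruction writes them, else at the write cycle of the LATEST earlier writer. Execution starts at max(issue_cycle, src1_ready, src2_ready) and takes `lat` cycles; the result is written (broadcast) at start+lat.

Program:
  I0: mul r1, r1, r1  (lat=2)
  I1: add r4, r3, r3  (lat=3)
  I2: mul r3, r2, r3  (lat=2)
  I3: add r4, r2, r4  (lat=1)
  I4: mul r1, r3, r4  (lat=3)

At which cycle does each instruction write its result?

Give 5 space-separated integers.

Answer: 3 5 5 6 9

Derivation:
I0 mul r1: issue@1 deps=(None,None) exec_start@1 write@3
I1 add r4: issue@2 deps=(None,None) exec_start@2 write@5
I2 mul r3: issue@3 deps=(None,None) exec_start@3 write@5
I3 add r4: issue@4 deps=(None,1) exec_start@5 write@6
I4 mul r1: issue@5 deps=(2,3) exec_start@6 write@9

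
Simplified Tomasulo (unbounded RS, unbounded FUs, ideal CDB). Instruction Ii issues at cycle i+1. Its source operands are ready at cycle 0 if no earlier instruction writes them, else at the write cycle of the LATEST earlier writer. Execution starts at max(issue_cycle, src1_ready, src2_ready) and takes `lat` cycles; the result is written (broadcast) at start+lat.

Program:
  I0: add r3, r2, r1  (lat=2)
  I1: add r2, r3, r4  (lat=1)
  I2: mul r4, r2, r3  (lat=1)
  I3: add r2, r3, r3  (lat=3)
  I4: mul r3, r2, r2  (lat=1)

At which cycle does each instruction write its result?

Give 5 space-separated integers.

Answer: 3 4 5 7 8

Derivation:
I0 add r3: issue@1 deps=(None,None) exec_start@1 write@3
I1 add r2: issue@2 deps=(0,None) exec_start@3 write@4
I2 mul r4: issue@3 deps=(1,0) exec_start@4 write@5
I3 add r2: issue@4 deps=(0,0) exec_start@4 write@7
I4 mul r3: issue@5 deps=(3,3) exec_start@7 write@8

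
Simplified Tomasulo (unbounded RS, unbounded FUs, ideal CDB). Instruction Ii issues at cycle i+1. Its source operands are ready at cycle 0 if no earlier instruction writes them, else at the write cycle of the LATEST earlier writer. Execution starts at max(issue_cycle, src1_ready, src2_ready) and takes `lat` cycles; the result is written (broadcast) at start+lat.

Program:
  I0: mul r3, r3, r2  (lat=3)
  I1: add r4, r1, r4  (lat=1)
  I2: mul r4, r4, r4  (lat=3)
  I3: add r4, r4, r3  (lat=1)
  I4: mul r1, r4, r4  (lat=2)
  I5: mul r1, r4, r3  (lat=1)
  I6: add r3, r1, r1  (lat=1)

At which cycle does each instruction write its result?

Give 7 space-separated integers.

I0 mul r3: issue@1 deps=(None,None) exec_start@1 write@4
I1 add r4: issue@2 deps=(None,None) exec_start@2 write@3
I2 mul r4: issue@3 deps=(1,1) exec_start@3 write@6
I3 add r4: issue@4 deps=(2,0) exec_start@6 write@7
I4 mul r1: issue@5 deps=(3,3) exec_start@7 write@9
I5 mul r1: issue@6 deps=(3,0) exec_start@7 write@8
I6 add r3: issue@7 deps=(5,5) exec_start@8 write@9

Answer: 4 3 6 7 9 8 9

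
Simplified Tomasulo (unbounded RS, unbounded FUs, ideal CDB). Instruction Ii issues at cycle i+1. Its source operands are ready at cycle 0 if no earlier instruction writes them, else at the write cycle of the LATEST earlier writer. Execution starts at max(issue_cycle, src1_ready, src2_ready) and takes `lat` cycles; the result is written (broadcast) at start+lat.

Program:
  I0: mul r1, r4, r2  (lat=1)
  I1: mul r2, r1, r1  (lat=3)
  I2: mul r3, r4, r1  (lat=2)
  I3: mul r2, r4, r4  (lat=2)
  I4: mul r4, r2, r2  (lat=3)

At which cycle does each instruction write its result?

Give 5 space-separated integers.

I0 mul r1: issue@1 deps=(None,None) exec_start@1 write@2
I1 mul r2: issue@2 deps=(0,0) exec_start@2 write@5
I2 mul r3: issue@3 deps=(None,0) exec_start@3 write@5
I3 mul r2: issue@4 deps=(None,None) exec_start@4 write@6
I4 mul r4: issue@5 deps=(3,3) exec_start@6 write@9

Answer: 2 5 5 6 9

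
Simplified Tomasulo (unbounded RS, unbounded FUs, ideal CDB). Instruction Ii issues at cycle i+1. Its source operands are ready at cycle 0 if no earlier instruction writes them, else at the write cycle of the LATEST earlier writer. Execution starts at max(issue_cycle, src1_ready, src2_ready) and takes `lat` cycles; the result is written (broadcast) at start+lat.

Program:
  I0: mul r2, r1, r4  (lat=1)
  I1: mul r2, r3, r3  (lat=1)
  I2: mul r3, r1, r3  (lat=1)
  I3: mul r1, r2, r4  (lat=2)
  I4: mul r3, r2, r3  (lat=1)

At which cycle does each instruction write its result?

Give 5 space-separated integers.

I0 mul r2: issue@1 deps=(None,None) exec_start@1 write@2
I1 mul r2: issue@2 deps=(None,None) exec_start@2 write@3
I2 mul r3: issue@3 deps=(None,None) exec_start@3 write@4
I3 mul r1: issue@4 deps=(1,None) exec_start@4 write@6
I4 mul r3: issue@5 deps=(1,2) exec_start@5 write@6

Answer: 2 3 4 6 6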